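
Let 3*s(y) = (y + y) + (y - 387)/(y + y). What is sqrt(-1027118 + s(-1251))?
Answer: I*sqrt(178749507381)/417 ≈ 1013.9*I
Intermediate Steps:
s(y) = 2*y/3 + (-387 + y)/(6*y) (s(y) = ((y + y) + (y - 387)/(y + y))/3 = (2*y + (-387 + y)/((2*y)))/3 = (2*y + (-387 + y)*(1/(2*y)))/3 = (2*y + (-387 + y)/(2*y))/3 = 2*y/3 + (-387 + y)/(6*y))
sqrt(-1027118 + s(-1251)) = sqrt(-1027118 + (1/6)*(-387 - 1251*(1 + 4*(-1251)))/(-1251)) = sqrt(-1027118 + (1/6)*(-1/1251)*(-387 - 1251*(1 - 5004))) = sqrt(-1027118 + (1/6)*(-1/1251)*(-387 - 1251*(-5003))) = sqrt(-1027118 + (1/6)*(-1/1251)*(-387 + 6258753)) = sqrt(-1027118 + (1/6)*(-1/1251)*6258366) = sqrt(-1027118 - 347687/417) = sqrt(-428655893/417) = I*sqrt(178749507381)/417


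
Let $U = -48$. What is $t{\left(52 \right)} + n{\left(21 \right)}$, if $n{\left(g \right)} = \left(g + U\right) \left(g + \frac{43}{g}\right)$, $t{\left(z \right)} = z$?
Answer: $- \frac{3992}{7} \approx -570.29$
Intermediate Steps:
$n{\left(g \right)} = \left(-48 + g\right) \left(g + \frac{43}{g}\right)$ ($n{\left(g \right)} = \left(g - 48\right) \left(g + \frac{43}{g}\right) = \left(-48 + g\right) \left(g + \frac{43}{g}\right)$)
$t{\left(52 \right)} + n{\left(21 \right)} = 52 + \left(43 + 21^{2} - \frac{2064}{21} - 1008\right) = 52 + \left(43 + 441 - \frac{688}{7} - 1008\right) = 52 - \frac{4356}{7} = - \frac{3992}{7}$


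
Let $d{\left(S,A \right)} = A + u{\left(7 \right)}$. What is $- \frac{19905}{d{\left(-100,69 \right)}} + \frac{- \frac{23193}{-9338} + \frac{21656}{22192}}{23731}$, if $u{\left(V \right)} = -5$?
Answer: $- \frac{3058992080875597}{9835497861952} \approx -311.02$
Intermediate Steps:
$d{\left(S,A \right)} = -5 + A$ ($d{\left(S,A \right)} = A - 5 = -5 + A$)
$- \frac{19905}{d{\left(-100,69 \right)}} + \frac{- \frac{23193}{-9338} + \frac{21656}{22192}}{23731} = - \frac{19905}{-5 + 69} + \frac{- \frac{23193}{-9338} + \frac{21656}{22192}}{23731} = - \frac{19905}{64} + \left(\left(-23193\right) \left(- \frac{1}{9338}\right) + 21656 \cdot \frac{1}{22192}\right) \frac{1}{23731} = \left(-19905\right) \frac{1}{64} + \left(\frac{23193}{9338} + \frac{2707}{2774}\right) \frac{1}{23731} = - \frac{19905}{64} + \frac{22403837}{6475903} \cdot \frac{1}{23731} = - \frac{19905}{64} + \frac{22403837}{153679654093} = - \frac{3058992080875597}{9835497861952}$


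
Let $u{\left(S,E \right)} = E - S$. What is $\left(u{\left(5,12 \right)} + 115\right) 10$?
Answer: $1220$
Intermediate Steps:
$\left(u{\left(5,12 \right)} + 115\right) 10 = \left(\left(12 - 5\right) + 115\right) 10 = \left(7 + 115\right) 10 = 122 \cdot 10 = 1220$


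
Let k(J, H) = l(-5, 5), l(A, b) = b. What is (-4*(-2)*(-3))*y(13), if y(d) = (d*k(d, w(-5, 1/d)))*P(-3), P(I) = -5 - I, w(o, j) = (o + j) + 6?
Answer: 3120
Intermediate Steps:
w(o, j) = 6 + j + o (w(o, j) = (j + o) + 6 = 6 + j + o)
k(J, H) = 5
y(d) = -10*d (y(d) = (d*5)*(-5 - 1*(-3)) = (5*d)*(-5 + 3) = (5*d)*(-2) = -10*d)
(-4*(-2)*(-3))*y(13) = (-4*(-2)*(-3))*(-10*13) = (8*(-3))*(-130) = -24*(-130) = 3120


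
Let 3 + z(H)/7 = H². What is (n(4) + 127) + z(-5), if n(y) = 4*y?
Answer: 297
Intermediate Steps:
z(H) = -21 + 7*H²
(n(4) + 127) + z(-5) = (4*4 + 127) + (-21 + 7*(-5)²) = (16 + 127) + (-21 + 7*25) = 143 + (-21 + 175) = 143 + 154 = 297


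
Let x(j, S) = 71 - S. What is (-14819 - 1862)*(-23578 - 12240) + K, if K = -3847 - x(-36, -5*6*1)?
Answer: 597476110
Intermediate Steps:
K = -3948 (K = -3847 - (71 - (-5*6)) = -3847 - (71 - (-30)) = -3847 - (71 - 1*(-30)) = -3847 - (71 + 30) = -3847 - 1*101 = -3847 - 101 = -3948)
(-14819 - 1862)*(-23578 - 12240) + K = (-14819 - 1862)*(-23578 - 12240) - 3948 = -16681*(-35818) - 3948 = 597480058 - 3948 = 597476110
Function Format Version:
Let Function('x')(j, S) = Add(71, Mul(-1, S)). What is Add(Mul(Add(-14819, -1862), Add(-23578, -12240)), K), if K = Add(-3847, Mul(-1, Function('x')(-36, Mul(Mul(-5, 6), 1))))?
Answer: 597476110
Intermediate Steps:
K = -3948 (K = Add(-3847, Mul(-1, Add(71, Mul(-1, Mul(Mul(-5, 6), 1))))) = Add(-3847, Mul(-1, Add(71, Mul(-1, Mul(-30, 1))))) = Add(-3847, Mul(-1, Add(71, Mul(-1, -30)))) = Add(-3847, Mul(-1, Add(71, 30))) = Add(-3847, Mul(-1, 101)) = Add(-3847, -101) = -3948)
Add(Mul(Add(-14819, -1862), Add(-23578, -12240)), K) = Add(Mul(Add(-14819, -1862), Add(-23578, -12240)), -3948) = Add(Mul(-16681, -35818), -3948) = Add(597480058, -3948) = 597476110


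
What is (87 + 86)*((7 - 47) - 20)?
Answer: -10380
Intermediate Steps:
(87 + 86)*((7 - 47) - 20) = 173*(-40 - 20) = 173*(-60) = -10380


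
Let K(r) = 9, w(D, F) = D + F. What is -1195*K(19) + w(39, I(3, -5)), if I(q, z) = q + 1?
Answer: -10712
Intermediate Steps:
I(q, z) = 1 + q
-1195*K(19) + w(39, I(3, -5)) = -1195*9 + (39 + (1 + 3)) = -10755 + (39 + 4) = -10755 + 43 = -10712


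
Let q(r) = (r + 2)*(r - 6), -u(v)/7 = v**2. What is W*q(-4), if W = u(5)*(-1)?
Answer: 3500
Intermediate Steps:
u(v) = -7*v**2
q(r) = (-6 + r)*(2 + r) (q(r) = (2 + r)*(-6 + r) = (-6 + r)*(2 + r))
W = 175 (W = -7*5**2*(-1) = -7*25*(-1) = -175*(-1) = 175)
W*q(-4) = 175*(-12 + (-4)**2 - 4*(-4)) = 175*(-12 + 16 + 16) = 175*20 = 3500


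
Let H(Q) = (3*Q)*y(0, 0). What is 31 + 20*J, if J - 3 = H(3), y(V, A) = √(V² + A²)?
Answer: 91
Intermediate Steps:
y(V, A) = √(A² + V²)
H(Q) = 0 (H(Q) = (3*Q)*√(0² + 0²) = (3*Q)*√(0 + 0) = (3*Q)*√0 = (3*Q)*0 = 0)
J = 3 (J = 3 + 0 = 3)
31 + 20*J = 31 + 20*3 = 31 + 60 = 91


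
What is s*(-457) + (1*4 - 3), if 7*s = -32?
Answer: 14631/7 ≈ 2090.1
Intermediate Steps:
s = -32/7 (s = (1/7)*(-32) = -32/7 ≈ -4.5714)
s*(-457) + (1*4 - 3) = -32/7*(-457) + (1*4 - 3) = 14624/7 + (4 - 3) = 14624/7 + 1 = 14631/7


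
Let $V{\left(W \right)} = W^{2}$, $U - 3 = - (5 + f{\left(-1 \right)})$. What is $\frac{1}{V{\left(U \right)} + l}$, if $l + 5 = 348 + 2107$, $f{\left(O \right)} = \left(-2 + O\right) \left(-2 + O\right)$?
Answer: $\frac{1}{2571} \approx 0.00038895$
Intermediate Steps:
$f{\left(O \right)} = \left(-2 + O\right)^{2}$
$U = -11$ ($U = 3 - \left(5 + \left(-2 - 1\right)^{2}\right) = 3 - \left(5 + \left(-3\right)^{2}\right) = 3 - \left(5 + 9\right) = 3 - 14 = -11$)
$l = 2450$ ($l = -5 + \left(348 + 2107\right) = -5 + 2455 = 2450$)
$\frac{1}{V{\left(U \right)} + l} = \frac{1}{\left(-11\right)^{2} + 2450} = \frac{1}{121 + 2450} = \frac{1}{2571}$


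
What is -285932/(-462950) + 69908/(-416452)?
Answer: 10839130583/24099556675 ≈ 0.44976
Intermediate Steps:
-285932/(-462950) + 69908/(-416452) = -285932*(-1/462950) + 69908*(-1/416452) = 142966/231475 - 17477/104113 = 10839130583/24099556675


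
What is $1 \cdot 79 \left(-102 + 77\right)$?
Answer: $-1975$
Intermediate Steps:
$1 \cdot 79 \left(-102 + 77\right) = 1 \cdot 79 \left(-25\right) = 1 \left(-1975\right) = -1975$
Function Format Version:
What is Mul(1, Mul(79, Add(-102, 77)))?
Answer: -1975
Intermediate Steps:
Mul(1, Mul(79, Add(-102, 77))) = Mul(1, Mul(79, -25)) = Mul(1, -1975) = -1975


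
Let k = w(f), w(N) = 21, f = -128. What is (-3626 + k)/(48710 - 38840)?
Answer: -103/282 ≈ -0.36525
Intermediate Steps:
k = 21
(-3626 + k)/(48710 - 38840) = (-3626 + 21)/(48710 - 38840) = -3605/9870 = -3605*1/9870 = -103/282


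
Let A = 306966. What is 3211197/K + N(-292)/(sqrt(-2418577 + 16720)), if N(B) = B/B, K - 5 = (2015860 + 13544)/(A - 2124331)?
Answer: 79944068985/96677 - I*sqrt(266873)/800619 ≈ 8.2692e+5 - 0.00064525*I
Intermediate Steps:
K = 7057421/1817365 (K = 5 + (2015860 + 13544)/(306966 - 2124331) = 5 + 2029404/(-1817365) = 5 + 2029404*(-1/1817365) = 5 - 2029404/1817365 = 7057421/1817365 ≈ 3.8833)
N(B) = 1
3211197/K + N(-292)/(sqrt(-2418577 + 16720)) = 3211197/(7057421/1817365) + 1/sqrt(-2418577 + 16720) = 3211197*(1817365/7057421) + 1/sqrt(-2401857) = 79944068985/96677 + 1/(3*I*sqrt(266873)) = 79944068985/96677 + 1*(-I*sqrt(266873)/800619) = 79944068985/96677 - I*sqrt(266873)/800619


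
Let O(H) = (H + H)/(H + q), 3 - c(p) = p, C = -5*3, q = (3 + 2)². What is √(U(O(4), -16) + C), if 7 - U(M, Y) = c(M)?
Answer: I*√9019/29 ≈ 3.2748*I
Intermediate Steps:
q = 25 (q = 5² = 25)
C = -15
c(p) = 3 - p
O(H) = 2*H/(25 + H) (O(H) = (H + H)/(H + 25) = (2*H)/(25 + H) = 2*H/(25 + H))
U(M, Y) = 4 + M (U(M, Y) = 7 - (3 - M) = 7 + (-3 + M) = 4 + M)
√(U(O(4), -16) + C) = √((4 + 2*4/(25 + 4)) - 15) = √((4 + 2*4/29) - 15) = √((4 + 2*4*(1/29)) - 15) = √((4 + 8/29) - 15) = √(124/29 - 15) = √(-311/29) = I*√9019/29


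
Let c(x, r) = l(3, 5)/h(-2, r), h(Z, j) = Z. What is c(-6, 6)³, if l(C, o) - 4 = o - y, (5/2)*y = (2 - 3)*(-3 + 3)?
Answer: -729/8 ≈ -91.125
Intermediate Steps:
y = 0 (y = 2*((2 - 3)*(-3 + 3))/5 = 2*(-1*0)/5 = (⅖)*0 = 0)
l(C, o) = 4 + o (l(C, o) = 4 + (o - 1*0) = 4 + (o + 0) = 4 + o)
c(x, r) = -9/2 (c(x, r) = (4 + 5)/(-2) = 9*(-½) = -9/2)
c(-6, 6)³ = (-9/2)³ = -729/8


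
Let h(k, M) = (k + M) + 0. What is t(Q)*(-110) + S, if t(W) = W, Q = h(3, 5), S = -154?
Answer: -1034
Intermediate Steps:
h(k, M) = M + k (h(k, M) = (M + k) + 0 = M + k)
Q = 8 (Q = 5 + 3 = 8)
t(Q)*(-110) + S = 8*(-110) - 154 = -880 - 154 = -1034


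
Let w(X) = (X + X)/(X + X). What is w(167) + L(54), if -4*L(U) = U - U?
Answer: 1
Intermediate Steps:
w(X) = 1 (w(X) = (2*X)/((2*X)) = (2*X)*(1/(2*X)) = 1)
L(U) = 0 (L(U) = -(U - U)/4 = -¼*0 = 0)
w(167) + L(54) = 1 + 0 = 1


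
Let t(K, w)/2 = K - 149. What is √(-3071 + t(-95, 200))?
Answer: I*√3559 ≈ 59.657*I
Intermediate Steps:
t(K, w) = -298 + 2*K (t(K, w) = 2*(K - 149) = 2*(-149 + K) = -298 + 2*K)
√(-3071 + t(-95, 200)) = √(-3071 + (-298 + 2*(-95))) = √(-3071 + (-298 - 190)) = √(-3071 - 488) = √(-3559) = I*√3559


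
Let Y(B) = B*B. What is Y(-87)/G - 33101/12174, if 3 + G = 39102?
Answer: -400690331/158663742 ≈ -2.5254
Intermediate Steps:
G = 39099 (G = -3 + 39102 = 39099)
Y(B) = B²
Y(-87)/G - 33101/12174 = (-87)²/39099 - 33101/12174 = 7569*(1/39099) - 33101*1/12174 = 2523/13033 - 33101/12174 = -400690331/158663742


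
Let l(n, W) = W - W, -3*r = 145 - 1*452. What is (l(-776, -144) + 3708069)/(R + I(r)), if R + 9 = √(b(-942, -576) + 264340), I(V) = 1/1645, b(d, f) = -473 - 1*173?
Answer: 45150523484010/356671698967 + 10034127415725*√263694/713343397934 ≈ 7349.8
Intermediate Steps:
b(d, f) = -646 (b(d, f) = -473 - 173 = -646)
r = 307/3 (r = -(145 - 1*452)/3 = -(145 - 452)/3 = -⅓*(-307) = 307/3 ≈ 102.33)
l(n, W) = 0
I(V) = 1/1645
R = -9 + √263694 (R = -9 + √(-646 + 264340) = -9 + √263694 ≈ 504.51)
(l(-776, -144) + 3708069)/(R + I(r)) = (0 + 3708069)/((-9 + √263694) + 1/1645) = 3708069/(-14804/1645 + √263694)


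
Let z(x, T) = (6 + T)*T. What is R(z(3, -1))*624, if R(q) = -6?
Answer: -3744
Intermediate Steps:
z(x, T) = T*(6 + T)
R(z(3, -1))*624 = -6*624 = -3744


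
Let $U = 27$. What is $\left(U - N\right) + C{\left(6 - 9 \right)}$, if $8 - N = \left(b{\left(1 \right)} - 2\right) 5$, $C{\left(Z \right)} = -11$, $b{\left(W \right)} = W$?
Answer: $3$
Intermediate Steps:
$N = 13$ ($N = 8 - \left(1 - 2\right) 5 = 8 - \left(-1\right) 5 = 8 - -5 = 8 + 5 = 13$)
$\left(U - N\right) + C{\left(6 - 9 \right)} = \left(27 - 13\right) - 11 = 14 - 11 = 3$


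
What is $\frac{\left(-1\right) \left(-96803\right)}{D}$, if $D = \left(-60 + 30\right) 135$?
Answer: $- \frac{96803}{4050} \approx -23.902$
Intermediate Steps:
$D = -4050$ ($D = \left(-30\right) 135 = -4050$)
$\frac{\left(-1\right) \left(-96803\right)}{D} = \frac{\left(-1\right) \left(-96803\right)}{-4050} = 96803 \left(- \frac{1}{4050}\right) = - \frac{96803}{4050}$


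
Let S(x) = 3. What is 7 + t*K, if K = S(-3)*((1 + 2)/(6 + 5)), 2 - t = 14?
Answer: -31/11 ≈ -2.8182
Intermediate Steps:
t = -12 (t = 2 - 1*14 = 2 - 14 = -12)
K = 9/11 (K = 3*((1 + 2)/(6 + 5)) = 3*(3/11) = 9/11 ≈ 0.81818)
7 + t*K = 7 - 12*9/11 = 7 - 108/11 = -31/11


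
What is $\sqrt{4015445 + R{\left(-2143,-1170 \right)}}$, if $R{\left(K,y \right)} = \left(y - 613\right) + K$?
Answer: $\sqrt{4011519} \approx 2002.9$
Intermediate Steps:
$R{\left(K,y \right)} = -613 + K + y$ ($R{\left(K,y \right)} = \left(-613 + y\right) + K = -613 + K + y$)
$\sqrt{4015445 + R{\left(-2143,-1170 \right)}} = \sqrt{4015445 - 3926} = \sqrt{4011519}$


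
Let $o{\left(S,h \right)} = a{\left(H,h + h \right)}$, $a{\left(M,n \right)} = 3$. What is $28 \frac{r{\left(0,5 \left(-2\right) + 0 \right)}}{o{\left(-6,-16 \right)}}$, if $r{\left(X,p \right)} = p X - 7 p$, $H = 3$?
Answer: $\frac{1960}{3} \approx 653.33$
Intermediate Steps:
$o{\left(S,h \right)} = 3$
$r{\left(X,p \right)} = - 7 p + X p$ ($r{\left(X,p \right)} = X p - 7 p = - 7 p + X p$)
$28 \frac{r{\left(0,5 \left(-2\right) + 0 \right)}}{o{\left(-6,-16 \right)}} = 28 \frac{\left(5 \left(-2\right) + 0\right) \left(-7 + 0\right)}{3} = 28 \left(-10 + 0\right) \left(-7\right) \frac{1}{3} = 28 \left(-10\right) \left(-7\right) \frac{1}{3} = 28 \cdot 70 \cdot \frac{1}{3} = 28 \cdot \frac{70}{3} = \frac{1960}{3}$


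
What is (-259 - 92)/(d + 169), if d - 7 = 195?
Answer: -351/371 ≈ -0.94609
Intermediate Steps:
d = 202 (d = 7 + 195 = 202)
(-259 - 92)/(d + 169) = (-259 - 92)/(202 + 169) = -351/371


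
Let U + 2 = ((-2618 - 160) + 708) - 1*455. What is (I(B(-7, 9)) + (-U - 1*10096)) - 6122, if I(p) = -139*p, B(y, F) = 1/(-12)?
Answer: -164153/12 ≈ -13679.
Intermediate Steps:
U = -2527 (U = -2 + (((-2618 - 160) + 708) - 1*455) = -2 + ((-2778 + 708) - 455) = -2 + (-2070 - 455) = -2 - 2525 = -2527)
B(y, F) = -1/12
(I(B(-7, 9)) + (-U - 1*10096)) - 6122 = (-139*(-1/12) + (-1*(-2527) - 1*10096)) - 6122 = (139/12 + (2527 - 10096)) - 6122 = (139/12 - 7569) - 6122 = -90689/12 - 6122 = -164153/12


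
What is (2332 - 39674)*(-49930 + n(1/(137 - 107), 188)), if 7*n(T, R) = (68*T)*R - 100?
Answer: 195588359236/105 ≈ 1.8627e+9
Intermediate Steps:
n(T, R) = -100/7 + 68*R*T/7 (n(T, R) = ((68*T)*R - 100)/7 = (68*R*T - 100)/7 = (-100 + 68*R*T)/7 = -100/7 + 68*R*T/7)
(2332 - 39674)*(-49930 + n(1/(137 - 107), 188)) = (2332 - 39674)*(-49930 + (-100/7 + (68/7)*188/(137 - 107))) = -37342*(-49930 + (-100/7 + (68/7)*188/30)) = -37342*(-49930 + (-100/7 + (68/7)*188*(1/30))) = -37342*(-49930 + (-100/7 + 6392/105)) = -37342*(-49930 + 4892/105) = -37342*(-5237758/105) = 195588359236/105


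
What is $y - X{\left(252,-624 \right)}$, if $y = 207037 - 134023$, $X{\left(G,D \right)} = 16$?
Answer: $72998$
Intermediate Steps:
$y = 73014$
$y - X{\left(252,-624 \right)} = 73014 - 16 = 72998$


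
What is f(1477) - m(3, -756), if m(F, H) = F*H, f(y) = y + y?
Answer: 5222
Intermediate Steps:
f(y) = 2*y
f(1477) - m(3, -756) = 2*1477 - 3*(-756) = 2954 - 1*(-2268) = 2954 + 2268 = 5222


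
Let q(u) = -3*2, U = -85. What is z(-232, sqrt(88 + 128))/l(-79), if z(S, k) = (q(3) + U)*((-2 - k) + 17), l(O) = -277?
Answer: 1365/277 - 546*sqrt(6)/277 ≈ 0.099562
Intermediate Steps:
q(u) = -6
z(S, k) = -1365 + 91*k (z(S, k) = (-6 - 85)*((-2 - k) + 17) = -91*(15 - k) = -1365 + 91*k)
z(-232, sqrt(88 + 128))/l(-79) = (-1365 + 91*sqrt(88 + 128))/(-277) = (-1365 + 91*sqrt(216))*(-1/277) = (-1365 + 91*(6*sqrt(6)))*(-1/277) = (-1365 + 546*sqrt(6))*(-1/277) = 1365/277 - 546*sqrt(6)/277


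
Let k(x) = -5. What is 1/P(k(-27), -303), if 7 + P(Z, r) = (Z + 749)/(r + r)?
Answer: -101/831 ≈ -0.12154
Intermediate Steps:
P(Z, r) = -7 + (749 + Z)/(2*r) (P(Z, r) = -7 + (Z + 749)/(r + r) = -7 + (749 + Z)/((2*r)) = -7 + (749 + Z)*(1/(2*r)) = -7 + (749 + Z)/(2*r))
1/P(k(-27), -303) = 1/((½)*(749 - 5 - 14*(-303))/(-303)) = 1/((½)*(-1/303)*(749 - 5 + 4242)) = 1/((½)*(-1/303)*4986) = 1/(-831/101) = -101/831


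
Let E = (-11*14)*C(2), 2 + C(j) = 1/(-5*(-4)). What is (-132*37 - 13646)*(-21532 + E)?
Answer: 393423401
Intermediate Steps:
C(j) = -39/20 (C(j) = -2 + 1/(-5*(-4)) = -2 + 1/20 = -39/20)
E = 3003/10 (E = -11*14*(-39/20) = -154*(-39/20) = 3003/10 ≈ 300.30)
(-132*37 - 13646)*(-21532 + E) = (-132*37 - 13646)*(-21532 + 3003/10) = (-4884 - 13646)*(-212317/10) = -18530*(-212317/10) = 393423401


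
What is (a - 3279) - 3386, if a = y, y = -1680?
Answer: -8345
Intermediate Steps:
a = -1680
(a - 3279) - 3386 = (-1680 - 3279) - 3386 = -4959 - 3386 = -8345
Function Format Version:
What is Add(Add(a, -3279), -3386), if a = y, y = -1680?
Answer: -8345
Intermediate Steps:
a = -1680
Add(Add(a, -3279), -3386) = Add(Add(-1680, -3279), -3386) = Add(-4959, -3386) = -8345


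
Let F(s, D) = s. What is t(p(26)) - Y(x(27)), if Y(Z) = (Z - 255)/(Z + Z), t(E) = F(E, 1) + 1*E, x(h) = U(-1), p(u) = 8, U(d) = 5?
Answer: 41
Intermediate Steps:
x(h) = 5
t(E) = 2*E (t(E) = E + 1*E = E + E = 2*E)
Y(Z) = (-255 + Z)/(2*Z) (Y(Z) = (-255 + Z)/((2*Z)) = (-255 + Z)*(1/(2*Z)) = (-255 + Z)/(2*Z))
t(p(26)) - Y(x(27)) = 2*8 - (-255 + 5)/(2*5) = 16 - (-250)/(2*5) = 16 - 1*(-25) = 16 + 25 = 41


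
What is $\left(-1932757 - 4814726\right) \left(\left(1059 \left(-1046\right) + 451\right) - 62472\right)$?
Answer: $7892767027005$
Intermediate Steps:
$\left(-1932757 - 4814726\right) \left(\left(1059 \left(-1046\right) + 451\right) - 62472\right) = - 6747483 \left(\left(-1107714 + 451\right) - 62472\right) = - 6747483 \left(-1107263 - 62472\right) = \left(-6747483\right) \left(-1169735\right) = 7892767027005$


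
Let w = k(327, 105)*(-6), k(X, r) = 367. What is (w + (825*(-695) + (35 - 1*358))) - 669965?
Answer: -1245865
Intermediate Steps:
w = -2202 (w = 367*(-6) = -2202)
(w + (825*(-695) + (35 - 1*358))) - 669965 = (-2202 + (825*(-695) + (35 - 1*358))) - 669965 = (-2202 + (-573375 + (35 - 358))) - 669965 = (-2202 + (-573375 - 323)) - 669965 = (-2202 - 573698) - 669965 = -575900 - 669965 = -1245865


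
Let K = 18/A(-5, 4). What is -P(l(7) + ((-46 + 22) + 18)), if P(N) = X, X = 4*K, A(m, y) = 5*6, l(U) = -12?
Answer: -12/5 ≈ -2.4000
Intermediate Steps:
A(m, y) = 30
K = ⅗ (K = 18/30 = 18*(1/30) = ⅗ ≈ 0.60000)
X = 12/5 (X = 4*(⅗) = 12/5 ≈ 2.4000)
P(N) = 12/5
-P(l(7) + ((-46 + 22) + 18)) = -1*12/5 = -12/5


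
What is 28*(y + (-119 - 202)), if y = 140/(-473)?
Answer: -4255244/473 ≈ -8996.3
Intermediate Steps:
y = -140/473 (y = 140*(-1/473) = -140/473 ≈ -0.29598)
28*(y + (-119 - 202)) = 28*(-140/473 + (-119 - 202)) = 28*(-140/473 - 321) = 28*(-151973/473) = -4255244/473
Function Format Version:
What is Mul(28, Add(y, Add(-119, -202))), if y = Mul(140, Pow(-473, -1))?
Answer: Rational(-4255244, 473) ≈ -8996.3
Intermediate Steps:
y = Rational(-140, 473) (y = Mul(140, Rational(-1, 473)) = Rational(-140, 473) ≈ -0.29598)
Mul(28, Add(y, Add(-119, -202))) = Mul(28, Add(Rational(-140, 473), Add(-119, -202))) = Mul(28, Add(Rational(-140, 473), -321)) = Mul(28, Rational(-151973, 473)) = Rational(-4255244, 473)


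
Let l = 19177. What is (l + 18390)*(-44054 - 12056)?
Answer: -2107884370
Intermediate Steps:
(l + 18390)*(-44054 - 12056) = (19177 + 18390)*(-44054 - 12056) = 37567*(-56110) = -2107884370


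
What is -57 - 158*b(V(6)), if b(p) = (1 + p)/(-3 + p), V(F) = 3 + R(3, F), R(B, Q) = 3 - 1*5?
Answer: 101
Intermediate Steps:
R(B, Q) = -2 (R(B, Q) = 3 - 5 = -2)
V(F) = 1 (V(F) = 3 - 2 = 1)
b(p) = (1 + p)/(-3 + p)
-57 - 158*b(V(6)) = -57 - 158*(1 + 1)/(-3 + 1) = -57 - 158*2/(-2) = -57 - (-79)*2 = -57 - 158*(-1) = -57 + 158 = 101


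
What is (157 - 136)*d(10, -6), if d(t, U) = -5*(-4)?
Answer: 420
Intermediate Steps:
d(t, U) = 20
(157 - 136)*d(10, -6) = (157 - 136)*20 = 21*20 = 420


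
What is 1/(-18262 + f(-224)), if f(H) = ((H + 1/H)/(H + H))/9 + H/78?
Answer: -11741184/214450568179 ≈ -5.4750e-5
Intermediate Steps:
f(H) = H/78 + (H + 1/H)/(18*H) (f(H) = ((H + 1/H)/((2*H)))*(1/9) + H*(1/78) = ((H + 1/H)*(1/(2*H)))*(1/9) + H/78 = ((H + 1/H)/(2*H))*(1/9) + H/78 = (H + 1/H)/(18*H) + H/78 = H/78 + (H + 1/H)/(18*H))
1/(-18262 + f(-224)) = 1/(-18262 + (1/18 + (1/18)/(-224)**2 + (1/78)*(-224))) = 1/(-18262 + (1/18 + (1/18)*(1/50176) - 112/39)) = 1/(-18262 + (1/18 + 1/903168 - 112/39)) = 1/(-18262 - 33065971/11741184) = 1/(-214450568179/11741184) = -11741184/214450568179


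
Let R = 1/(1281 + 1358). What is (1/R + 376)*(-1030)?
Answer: -3105450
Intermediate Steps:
R = 1/2639 ≈ 0.00037893
(1/R + 376)*(-1030) = (1/(1/2639) + 376)*(-1030) = (2639 + 376)*(-1030) = 3015*(-1030) = -3105450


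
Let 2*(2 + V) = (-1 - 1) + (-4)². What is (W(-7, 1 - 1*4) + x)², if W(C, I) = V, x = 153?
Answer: 24964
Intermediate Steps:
V = 5 (V = -2 + ((-1 - 1) + (-4)²)/2 = -2 + (-2 + 16)/2 = -2 + (½)*14 = -2 + 7 = 5)
W(C, I) = 5
(W(-7, 1 - 1*4) + x)² = (5 + 153)² = 158² = 24964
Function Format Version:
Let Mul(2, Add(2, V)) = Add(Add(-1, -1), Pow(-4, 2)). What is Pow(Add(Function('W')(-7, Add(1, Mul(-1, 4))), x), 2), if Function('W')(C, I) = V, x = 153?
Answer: 24964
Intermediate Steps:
V = 5 (V = Add(-2, Mul(Rational(1, 2), Add(Add(-1, -1), Pow(-4, 2)))) = Add(-2, Mul(Rational(1, 2), Add(-2, 16))) = Add(-2, Mul(Rational(1, 2), 14)) = Add(-2, 7) = 5)
Function('W')(C, I) = 5
Pow(Add(Function('W')(-7, Add(1, Mul(-1, 4))), x), 2) = Pow(Add(5, 153), 2) = Pow(158, 2) = 24964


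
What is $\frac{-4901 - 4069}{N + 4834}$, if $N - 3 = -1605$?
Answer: $- \frac{4485}{1616} \approx -2.7754$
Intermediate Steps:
$N = -1602$ ($N = 3 - 1605 = -1602$)
$\frac{-4901 - 4069}{N + 4834} = \frac{-4901 - 4069}{-1602 + 4834} = - \frac{8970}{3232} = \left(-8970\right) \frac{1}{3232} = - \frac{4485}{1616}$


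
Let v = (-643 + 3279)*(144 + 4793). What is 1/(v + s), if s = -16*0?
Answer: 1/13013932 ≈ 7.6841e-8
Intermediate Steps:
v = 13013932 (v = 2636*4937 = 13013932)
s = 0
1/(v + s) = 1/(13013932 + 0) = 1/13013932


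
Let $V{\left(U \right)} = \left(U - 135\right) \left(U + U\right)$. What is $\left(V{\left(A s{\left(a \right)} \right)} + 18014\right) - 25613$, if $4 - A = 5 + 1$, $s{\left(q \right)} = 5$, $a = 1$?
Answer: $-4699$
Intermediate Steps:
$A = -2$ ($A = 4 - \left(5 + 1\right) = 4 - 6 = -2$)
$V{\left(U \right)} = 2 U \left(-135 + U\right)$ ($V{\left(U \right)} = \left(-135 + U\right) 2 U = 2 U \left(-135 + U\right)$)
$\left(V{\left(A s{\left(a \right)} \right)} + 18014\right) - 25613 = \left(2 \left(\left(-2\right) 5\right) \left(-135 - 10\right) + 18014\right) - 25613 = \left(2 \left(-10\right) \left(-135 - 10\right) + 18014\right) - 25613 = \left(2 \left(-10\right) \left(-145\right) + 18014\right) - 25613 = \left(2900 + 18014\right) - 25613 = 20914 - 25613 = -4699$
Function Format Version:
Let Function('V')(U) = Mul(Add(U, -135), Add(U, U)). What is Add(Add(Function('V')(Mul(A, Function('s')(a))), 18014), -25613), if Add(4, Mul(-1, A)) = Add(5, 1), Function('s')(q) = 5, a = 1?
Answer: -4699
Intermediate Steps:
A = -2 (A = Add(4, Mul(-1, Add(5, 1))) = Add(4, Mul(-1, 6)) = Add(4, -6) = -2)
Function('V')(U) = Mul(2, U, Add(-135, U)) (Function('V')(U) = Mul(Add(-135, U), Mul(2, U)) = Mul(2, U, Add(-135, U)))
Add(Add(Function('V')(Mul(A, Function('s')(a))), 18014), -25613) = Add(Add(Mul(2, Mul(-2, 5), Add(-135, Mul(-2, 5))), 18014), -25613) = Add(Add(Mul(2, -10, Add(-135, -10)), 18014), -25613) = Add(Add(Mul(2, -10, -145), 18014), -25613) = Add(Add(2900, 18014), -25613) = Add(20914, -25613) = -4699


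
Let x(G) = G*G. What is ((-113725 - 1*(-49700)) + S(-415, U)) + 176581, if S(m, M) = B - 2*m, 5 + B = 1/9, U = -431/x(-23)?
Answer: 1020430/9 ≈ 1.1338e+5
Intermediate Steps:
x(G) = G²
U = -431/529 (U = -431/((-23)²) = -431/529 ≈ -0.81474)
B = -44/9 (B = -5 + 1/9 = -5 + ⅑ = -44/9 ≈ -4.8889)
S(m, M) = -44/9 - 2*m
((-113725 - 1*(-49700)) + S(-415, U)) + 176581 = ((-113725 - 1*(-49700)) + (-44/9 - 2*(-415))) + 176581 = ((-113725 + 49700) + (-44/9 + 830)) + 176581 = (-64025 + 7426/9) + 176581 = -568799/9 + 176581 = 1020430/9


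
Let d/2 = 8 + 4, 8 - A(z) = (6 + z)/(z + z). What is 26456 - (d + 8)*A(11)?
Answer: 288472/11 ≈ 26225.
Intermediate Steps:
A(z) = 8 - (6 + z)/(2*z) (A(z) = 8 - (6 + z)/(z + z) = 8 - (6 + z)/(2*z))
d = 24 (d = 2*(8 + 4) = 2*12 = 24)
26456 - (d + 8)*A(11) = 26456 - (24 + 8)*(15/2 - 3/11) = 26456 - 32*(15/2 - 3*1/11) = 26456 - 32*(15/2 - 3/11) = 26456 - 32*159/22 = 26456 - 1*2544/11 = 26456 - 2544/11 = 288472/11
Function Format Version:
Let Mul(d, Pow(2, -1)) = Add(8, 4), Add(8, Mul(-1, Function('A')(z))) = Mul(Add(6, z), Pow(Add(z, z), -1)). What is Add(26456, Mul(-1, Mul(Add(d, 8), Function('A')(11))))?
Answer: Rational(288472, 11) ≈ 26225.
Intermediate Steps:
Function('A')(z) = Add(8, Mul(Rational(-1, 2), Pow(z, -1), Add(6, z))) (Function('A')(z) = Add(8, Mul(-1, Mul(Add(6, z), Pow(Add(z, z), -1)))) = Add(8, Mul(-1, Mul(Add(6, z), Pow(Mul(2, z), -1)))) = Add(8, Mul(-1, Mul(Add(6, z), Mul(Rational(1, 2), Pow(z, -1))))) = Add(8, Mul(-1, Mul(Rational(1, 2), Pow(z, -1), Add(6, z)))) = Add(8, Mul(Rational(-1, 2), Pow(z, -1), Add(6, z))))
d = 24 (d = Mul(2, Add(8, 4)) = Mul(2, 12) = 24)
Add(26456, Mul(-1, Mul(Add(d, 8), Function('A')(11)))) = Add(26456, Mul(-1, Mul(Add(24, 8), Add(Rational(15, 2), Mul(-3, Pow(11, -1)))))) = Add(26456, Mul(-1, Mul(32, Add(Rational(15, 2), Mul(-3, Rational(1, 11)))))) = Add(26456, Mul(-1, Mul(32, Add(Rational(15, 2), Rational(-3, 11))))) = Add(26456, Mul(-1, Mul(32, Rational(159, 22)))) = Add(26456, Mul(-1, Rational(2544, 11))) = Add(26456, Rational(-2544, 11)) = Rational(288472, 11)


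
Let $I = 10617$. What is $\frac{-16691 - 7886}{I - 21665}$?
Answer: $\frac{24577}{11048} \approx 2.2246$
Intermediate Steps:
$\frac{-16691 - 7886}{I - 21665} = \frac{-16691 - 7886}{10617 - 21665} = - \frac{24577}{-11048} = \left(-24577\right) \left(- \frac{1}{11048}\right) = \frac{24577}{11048}$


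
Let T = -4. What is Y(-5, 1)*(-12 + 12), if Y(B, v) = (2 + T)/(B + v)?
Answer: 0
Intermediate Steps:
Y(B, v) = -2/(B + v) (Y(B, v) = (2 - 4)/(B + v) = -2/(B + v))
Y(-5, 1)*(-12 + 12) = (-2/(-5 + 1))*(-12 + 12) = -2/(-4)*0 = -2*(-1/4)*0 = (1/2)*0 = 0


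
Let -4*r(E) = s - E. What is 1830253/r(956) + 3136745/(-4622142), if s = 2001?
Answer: -33842034946229/4830138390 ≈ -7006.4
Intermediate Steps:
r(E) = -2001/4 + E/4 (r(E) = -(2001 - E)/4 = -2001/4 + E/4)
1830253/r(956) + 3136745/(-4622142) = 1830253/(-2001/4 + (¼)*956) + 3136745/(-4622142) = 1830253/(-2001/4 + 239) + 3136745*(-1/4622142) = 1830253/(-1045/4) - 3136745/4622142 = 1830253*(-4/1045) - 3136745/4622142 = -7321012/1045 - 3136745/4622142 = -33842034946229/4830138390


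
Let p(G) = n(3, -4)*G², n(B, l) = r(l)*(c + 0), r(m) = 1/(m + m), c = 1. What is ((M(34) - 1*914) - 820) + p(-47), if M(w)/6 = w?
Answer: -14449/8 ≈ -1806.1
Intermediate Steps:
M(w) = 6*w
r(m) = 1/(2*m)
n(B, l) = 1/(2*l) (n(B, l) = (1/(2*l))*(1 + 0) = (1/(2*l))*1 = 1/(2*l))
p(G) = -G²/8 (p(G) = ((½)/(-4))*G² = ((½)*(-¼))*G² = -G²/8)
((M(34) - 1*914) - 820) + p(-47) = ((6*34 - 1*914) - 820) - ⅛*(-47)² = ((204 - 914) - 820) - ⅛*2209 = (-710 - 820) - 2209/8 = -1530 - 2209/8 = -14449/8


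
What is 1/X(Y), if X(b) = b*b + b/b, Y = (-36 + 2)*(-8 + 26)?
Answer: 1/374545 ≈ 2.6699e-6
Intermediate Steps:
Y = -612 (Y = -34*18 = -612)
X(b) = 1 + b² (X(b) = b² + 1 = 1 + b²)
1/X(Y) = 1/(1 + (-612)²) = 1/(1 + 374544) = 1/374545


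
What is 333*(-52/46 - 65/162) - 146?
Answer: -271603/414 ≈ -656.05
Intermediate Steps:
333*(-52/46 - 65/162) - 146 = 333*(-52*1/46 - 65*1/162) - 146 = 333*(-26/23 - 65/162) - 146 = 333*(-5707/3726) - 146 = -211159/414 - 146 = -271603/414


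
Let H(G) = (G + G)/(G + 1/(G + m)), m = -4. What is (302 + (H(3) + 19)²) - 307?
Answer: 479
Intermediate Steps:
H(G) = 2*G/(G + 1/(-4 + G)) (H(G) = (G + G)/(G + 1/(G - 4)) = (2*G)/(G + 1/(-4 + G)) = 2*G/(G + 1/(-4 + G)))
(302 + (H(3) + 19)²) - 307 = (302 + (2*3*(-4 + 3)/(1 + 3² - 4*3) + 19)²) - 307 = (302 + (2*3*(-1)/(1 + 9 - 12) + 19)²) - 307 = (302 + (2*3*(-1)/(-2) + 19)²) - 307 = (302 + (2*3*(-½)*(-1) + 19)²) - 307 = (302 + (3 + 19)²) - 307 = (302 + 22²) - 307 = (302 + 484) - 307 = 786 - 307 = 479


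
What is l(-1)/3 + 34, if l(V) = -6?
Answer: 32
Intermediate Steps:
l(-1)/3 + 34 = -6/3 + 34 = (⅓)*(-6) + 34 = -2 + 34 = 32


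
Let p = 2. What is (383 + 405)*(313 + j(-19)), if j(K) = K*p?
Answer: 216700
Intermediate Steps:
j(K) = 2*K (j(K) = K*2 = 2*K)
(383 + 405)*(313 + j(-19)) = (383 + 405)*(313 + 2*(-19)) = 788*(313 - 38) = 788*275 = 216700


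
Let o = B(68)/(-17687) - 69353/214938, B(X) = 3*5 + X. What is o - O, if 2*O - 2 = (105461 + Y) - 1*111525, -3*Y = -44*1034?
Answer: -17304898747675/3801608406 ≈ -4552.0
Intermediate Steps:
Y = 45496/3 (Y = -(-44)*1034/3 = -1/3*(-45496) = 45496/3 ≈ 15165.)
O = 13655/3 (O = 1 + ((105461 + 45496/3) - 1*111525)/2 = 1 + (361879/3 - 111525)/2 = 1 + (1/2)*(27304/3) = 1 + 13652/3 = 13655/3 ≈ 4551.7)
B(X) = 15 + X
o = -1244486365/3801608406 (o = (15 + 68)/(-17687) - 69353/214938 = 83*(-1/17687) - 69353*1/214938 = -83/17687 - 69353/214938 = -1244486365/3801608406 ≈ -0.32736)
o - O = -1244486365/3801608406 - 1*13655/3 = -1244486365/3801608406 - 13655/3 = -17304898747675/3801608406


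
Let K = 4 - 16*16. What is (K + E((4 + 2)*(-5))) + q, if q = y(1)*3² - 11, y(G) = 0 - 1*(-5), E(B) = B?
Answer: -248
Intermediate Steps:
y(G) = 5 (y(G) = 0 + 5 = 5)
K = -252 (K = 4 - 256 = -252)
q = 34 (q = 5*3² - 11 = 5*9 - 11 = 45 - 11 = 34)
(K + E((4 + 2)*(-5))) + q = (-252 + (4 + 2)*(-5)) + 34 = (-252 + 6*(-5)) + 34 = (-252 - 30) + 34 = -282 + 34 = -248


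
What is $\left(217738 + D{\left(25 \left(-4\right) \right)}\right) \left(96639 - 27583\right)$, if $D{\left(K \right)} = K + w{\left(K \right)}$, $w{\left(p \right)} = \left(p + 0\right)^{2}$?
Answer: $15719769728$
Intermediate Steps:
$w{\left(p \right)} = p^{2}$
$D{\left(K \right)} = K + K^{2}$
$\left(217738 + D{\left(25 \left(-4\right) \right)}\right) \left(96639 - 27583\right) = \left(217738 + 25 \left(-4\right) \left(1 + 25 \left(-4\right)\right)\right) \left(96639 - 27583\right) = \left(217738 - 100 \left(1 - 100\right)\right) 69056 = \left(217738 - -9900\right) 69056 = \left(217738 + 9900\right) 69056 = 227638 \cdot 69056 = 15719769728$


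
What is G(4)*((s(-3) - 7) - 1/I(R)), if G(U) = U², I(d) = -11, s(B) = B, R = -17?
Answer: -1744/11 ≈ -158.55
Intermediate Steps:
G(4)*((s(-3) - 7) - 1/I(R)) = 4²*((-3 - 7) - 1/(-11)) = 16*(-10 - 1*(-1/11)) = 16*(-10 + 1/11) = 16*(-109/11) = -1744/11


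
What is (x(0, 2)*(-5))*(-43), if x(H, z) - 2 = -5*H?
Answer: 430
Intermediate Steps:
x(H, z) = 2 - 5*H
(x(0, 2)*(-5))*(-43) = ((2 - 5*0)*(-5))*(-43) = ((2 + 0)*(-5))*(-43) = (2*(-5))*(-43) = -10*(-43) = 430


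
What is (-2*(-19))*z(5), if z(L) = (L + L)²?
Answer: 3800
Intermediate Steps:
z(L) = 4*L² (z(L) = (2*L)² = 4*L²)
(-2*(-19))*z(5) = (-2*(-19))*(4*5²) = 38*(4*25) = 38*100 = 3800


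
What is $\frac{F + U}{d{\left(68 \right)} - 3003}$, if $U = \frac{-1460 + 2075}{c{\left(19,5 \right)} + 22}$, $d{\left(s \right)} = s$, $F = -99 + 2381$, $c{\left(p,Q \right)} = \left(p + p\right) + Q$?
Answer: $- \frac{29789}{38155} \approx -0.78074$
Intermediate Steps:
$c{\left(p,Q \right)} = Q + 2 p$ ($c{\left(p,Q \right)} = 2 p + Q = Q + 2 p$)
$F = 2282$
$U = \frac{123}{13}$ ($U = \frac{-1460 + 2075}{\left(5 + 2 \cdot 19\right) + 22} = \frac{615}{\left(5 + 38\right) + 22} = \frac{615}{43 + 22} = \frac{615}{65} = 615 \cdot \frac{1}{65} = \frac{123}{13} \approx 9.4615$)
$\frac{F + U}{d{\left(68 \right)} - 3003} = \frac{2282 + \frac{123}{13}}{68 - 3003} = \frac{29789}{13 \left(-2935\right)} = \frac{29789}{13} \left(- \frac{1}{2935}\right) = - \frac{29789}{38155}$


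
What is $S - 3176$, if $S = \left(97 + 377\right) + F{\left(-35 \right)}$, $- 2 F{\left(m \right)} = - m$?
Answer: $- \frac{5439}{2} \approx -2719.5$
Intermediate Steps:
$F{\left(m \right)} = \frac{m}{2}$ ($F{\left(m \right)} = - \frac{\left(-1\right) m}{2} = \frac{m}{2}$)
$S = \frac{913}{2}$ ($S = \left(97 + 377\right) + \frac{1}{2} \left(-35\right) = 474 - \frac{35}{2} = \frac{913}{2} \approx 456.5$)
$S - 3176 = \frac{913}{2} - 3176 = - \frac{5439}{2}$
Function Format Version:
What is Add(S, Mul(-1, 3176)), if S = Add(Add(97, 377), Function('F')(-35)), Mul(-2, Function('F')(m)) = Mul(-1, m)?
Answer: Rational(-5439, 2) ≈ -2719.5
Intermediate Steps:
Function('F')(m) = Mul(Rational(1, 2), m) (Function('F')(m) = Mul(Rational(-1, 2), Mul(-1, m)) = Mul(Rational(1, 2), m))
S = Rational(913, 2) (S = Add(Add(97, 377), Mul(Rational(1, 2), -35)) = Add(474, Rational(-35, 2)) = Rational(913, 2) ≈ 456.50)
Add(S, Mul(-1, 3176)) = Add(Rational(913, 2), Mul(-1, 3176)) = Add(Rational(913, 2), -3176) = Rational(-5439, 2)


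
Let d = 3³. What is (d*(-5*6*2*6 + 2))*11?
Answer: -106326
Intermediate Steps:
d = 27
(d*(-5*6*2*6 + 2))*11 = (27*(-5*6*2*6 + 2))*11 = (27*(-60*6 + 2))*11 = (27*(-5*72 + 2))*11 = (27*(-360 + 2))*11 = (27*(-358))*11 = -9666*11 = -106326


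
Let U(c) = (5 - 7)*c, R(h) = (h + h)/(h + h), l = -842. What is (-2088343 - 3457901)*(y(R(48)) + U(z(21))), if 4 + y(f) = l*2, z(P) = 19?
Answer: 9572817144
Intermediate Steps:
R(h) = 1 (R(h) = (2*h)/((2*h)) = (2*h)*(1/(2*h)) = 1)
U(c) = -2*c
y(f) = -1688 (y(f) = -4 - 842*2 = -4 - 1684 = -1688)
(-2088343 - 3457901)*(y(R(48)) + U(z(21))) = (-2088343 - 3457901)*(-1688 - 2*19) = -5546244*(-1688 - 38) = -5546244*(-1726) = 9572817144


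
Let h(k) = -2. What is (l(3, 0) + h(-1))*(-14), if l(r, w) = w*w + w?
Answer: 28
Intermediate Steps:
l(r, w) = w + w² (l(r, w) = w² + w = w + w²)
(l(3, 0) + h(-1))*(-14) = (0*(1 + 0) - 2)*(-14) = (0*1 - 2)*(-14) = (0 - 2)*(-14) = -2*(-14) = 28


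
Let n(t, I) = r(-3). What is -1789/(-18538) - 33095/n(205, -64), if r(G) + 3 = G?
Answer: 153381461/27807 ≈ 5515.9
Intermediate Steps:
r(G) = -3 + G
n(t, I) = -6 (n(t, I) = -3 - 3 = -6)
-1789/(-18538) - 33095/n(205, -64) = -1789/(-18538) - 33095/(-6) = -1789*(-1/18538) - 33095*(-1/6) = 1789/18538 + 33095/6 = 153381461/27807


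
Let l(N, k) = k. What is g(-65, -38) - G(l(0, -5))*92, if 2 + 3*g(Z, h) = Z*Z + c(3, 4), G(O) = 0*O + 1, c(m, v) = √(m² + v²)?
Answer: 3952/3 ≈ 1317.3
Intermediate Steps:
G(O) = 1 (G(O) = 0 + 1 = 1)
g(Z, h) = 1 + Z²/3 (g(Z, h) = -⅔ + (Z*Z + √(3² + 4²))/3 = -⅔ + (Z² + √(9 + 16))/3 = -⅔ + (Z² + √25)/3 = -⅔ + (Z² + 5)/3 = -⅔ + (5 + Z²)/3 = -⅔ + (5/3 + Z²/3) = 1 + Z²/3)
g(-65, -38) - G(l(0, -5))*92 = (1 + (⅓)*(-65)²) - 92 = (1 + (⅓)*4225) - 1*92 = (1 + 4225/3) - 92 = 4228/3 - 92 = 3952/3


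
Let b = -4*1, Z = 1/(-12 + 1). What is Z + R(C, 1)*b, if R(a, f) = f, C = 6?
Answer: -45/11 ≈ -4.0909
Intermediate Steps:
Z = -1/11 (Z = 1/(-11) = -1/11 ≈ -0.090909)
b = -4
Z + R(C, 1)*b = -1/11 + 1*(-4) = -1/11 - 4 = -45/11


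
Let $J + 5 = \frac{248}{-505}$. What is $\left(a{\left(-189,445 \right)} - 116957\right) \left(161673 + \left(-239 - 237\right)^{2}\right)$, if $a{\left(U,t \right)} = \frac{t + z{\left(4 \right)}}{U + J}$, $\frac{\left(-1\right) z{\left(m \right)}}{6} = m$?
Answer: $- \frac{4460008535940519}{98218} \approx -4.5409 \cdot 10^{10}$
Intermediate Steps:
$z{\left(m \right)} = - 6 m$
$J = - \frac{2773}{505}$ ($J = -5 + \frac{248}{-505} = -5 + 248 \left(- \frac{1}{505}\right) = -5 - \frac{248}{505} = - \frac{2773}{505} \approx -5.4911$)
$a{\left(U,t \right)} = \frac{-24 + t}{- \frac{2773}{505} + U}$ ($a{\left(U,t \right)} = \frac{t - 24}{U - \frac{2773}{505}} = \frac{t - 24}{- \frac{2773}{505} + U} = \frac{-24 + t}{- \frac{2773}{505} + U}$)
$\left(a{\left(-189,445 \right)} - 116957\right) \left(161673 + \left(-239 - 237\right)^{2}\right) = \left(\frac{505 \left(-24 + 445\right)}{-2773 + 505 \left(-189\right)} - 116957\right) \left(161673 + \left(-239 - 237\right)^{2}\right) = \left(505 \frac{1}{-2773 - 95445} \cdot 421 - 116957\right) \left(161673 + \left(-476\right)^{2}\right) = \left(505 \frac{1}{-98218} \cdot 421 - 116957\right) \left(161673 + 226576\right) = \left(505 \left(- \frac{1}{98218}\right) 421 - 116957\right) 388249 = \left(- \frac{212605}{98218} - 116957\right) 388249 = \left(- \frac{11487495231}{98218}\right) 388249 = - \frac{4460008535940519}{98218}$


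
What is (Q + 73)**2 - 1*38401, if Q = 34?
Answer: -26952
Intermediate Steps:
(Q + 73)**2 - 1*38401 = (34 + 73)**2 - 1*38401 = 107**2 - 38401 = 11449 - 38401 = -26952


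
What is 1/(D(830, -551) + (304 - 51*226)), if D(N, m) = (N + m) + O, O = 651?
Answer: -1/10292 ≈ -9.7163e-5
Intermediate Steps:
D(N, m) = 651 + N + m (D(N, m) = (N + m) + 651 = 651 + N + m)
1/(D(830, -551) + (304 - 51*226)) = 1/((651 + 830 - 551) + (304 - 51*226)) = 1/(930 + (304 - 11526)) = 1/(930 - 11222) = 1/(-10292) = -1/10292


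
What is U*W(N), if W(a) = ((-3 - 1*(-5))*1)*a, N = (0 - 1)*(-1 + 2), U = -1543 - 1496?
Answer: 6078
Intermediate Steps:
U = -3039
N = -1 (N = -1*1 = -1)
W(a) = 2*a (W(a) = ((-3 + 5)*1)*a = (2*1)*a = 2*a)
U*W(N) = -6078*(-1) = -3039*(-2) = 6078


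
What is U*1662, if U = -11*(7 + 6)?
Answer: -237666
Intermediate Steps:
U = -143 (U = -11*13 = -143)
U*1662 = -143*1662 = -237666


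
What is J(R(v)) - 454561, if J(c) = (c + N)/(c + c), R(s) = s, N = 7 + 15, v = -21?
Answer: -19091563/42 ≈ -4.5456e+5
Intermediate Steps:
N = 22
J(c) = (22 + c)/(2*c) (J(c) = (c + 22)/(c + c) = (22 + c)/((2*c)) = (22 + c)*(1/(2*c)) = (22 + c)/(2*c))
J(R(v)) - 454561 = (½)*(22 - 21)/(-21) - 454561 = (½)*(-1/21)*1 - 454561 = -1/42 - 454561 = -19091563/42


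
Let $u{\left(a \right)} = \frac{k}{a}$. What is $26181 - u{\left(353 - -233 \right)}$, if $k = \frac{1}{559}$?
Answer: $\frac{8576214893}{327574} \approx 26181.0$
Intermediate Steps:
$k = \frac{1}{559} \approx 0.0017889$
$u{\left(a \right)} = \frac{1}{559 a}$
$26181 - u{\left(353 - -233 \right)} = 26181 - \frac{1}{559 \left(353 - -233\right)} = 26181 - \frac{1}{559 \left(353 + 233\right)} = 26181 - \frac{1}{559 \cdot 586} = 26181 - \frac{1}{559} \cdot \frac{1}{586} = 26181 - \frac{1}{327574} = \frac{8576214893}{327574}$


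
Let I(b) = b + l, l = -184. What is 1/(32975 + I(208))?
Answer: 1/32999 ≈ 3.0304e-5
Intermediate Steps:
I(b) = -184 + b (I(b) = b - 184 = -184 + b)
1/(32975 + I(208)) = 1/(32975 + (-184 + 208)) = 1/(32975 + 24) = 1/32999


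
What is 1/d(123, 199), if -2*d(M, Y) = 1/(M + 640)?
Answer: -1526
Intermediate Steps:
d(M, Y) = -1/(2*(640 + M)) (d(M, Y) = -1/(2*(M + 640)) = -1/(2*(640 + M)))
1/d(123, 199) = 1/(-1/(1280 + 2*123)) = 1/(-1/(1280 + 246)) = 1/(-1/1526) = -1526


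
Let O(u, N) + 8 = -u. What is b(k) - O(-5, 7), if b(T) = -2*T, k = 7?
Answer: -11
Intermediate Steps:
O(u, N) = -8 - u
b(k) - O(-5, 7) = -2*7 - (-8 - 1*(-5)) = -14 - (-8 + 5) = -14 - 1*(-3) = -14 + 3 = -11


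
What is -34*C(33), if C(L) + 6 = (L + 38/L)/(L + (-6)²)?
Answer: 18530/99 ≈ 187.17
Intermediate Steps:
C(L) = -6 + (L + 38/L)/(36 + L) (C(L) = -6 + (L + 38/L)/(L + (-6)²) = -6 + (L + 38/L)/(L + 36) = -6 + (L + 38/L)/(36 + L))
-34*C(33) = -34*(38 - 216*33 - 5*33²)/(33*(36 + 33)) = -34*(38 - 7128 - 5*1089)/(33*69) = -34*(38 - 7128 - 5445)/(33*69) = -34*(-12535)/(33*69) = -34*(-545/99) = 18530/99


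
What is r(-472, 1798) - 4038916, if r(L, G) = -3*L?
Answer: -4037500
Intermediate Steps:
r(-472, 1798) - 4038916 = -3*(-472) - 4038916 = 1416 - 4038916 = -4037500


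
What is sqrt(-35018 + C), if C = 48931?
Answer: sqrt(13913) ≈ 117.95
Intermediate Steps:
sqrt(-35018 + C) = sqrt(-35018 + 48931) = sqrt(13913)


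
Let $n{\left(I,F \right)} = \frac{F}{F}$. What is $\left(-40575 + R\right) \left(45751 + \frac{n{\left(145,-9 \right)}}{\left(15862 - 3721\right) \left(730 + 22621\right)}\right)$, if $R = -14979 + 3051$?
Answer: $- \frac{226998715049452742}{94501497} \approx -2.4021 \cdot 10^{9}$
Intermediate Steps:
$n{\left(I,F \right)} = 1$
$R = -11928$
$\left(-40575 + R\right) \left(45751 + \frac{n{\left(145,-9 \right)}}{\left(15862 - 3721\right) \left(730 + 22621\right)}\right) = \left(-40575 - 11928\right) \left(45751 + 1 \frac{1}{\left(15862 - 3721\right) \left(730 + 22621\right)}\right) = - 52503 \left(45751 + 1 \frac{1}{12141 \cdot 23351}\right) = - 52503 \left(45751 + 1 \cdot \frac{1}{283504491}\right) = - 52503 \left(45751 + \frac{1}{283504491}\right) = \left(-52503\right) \frac{12970613967742}{283504491} = - \frac{226998715049452742}{94501497}$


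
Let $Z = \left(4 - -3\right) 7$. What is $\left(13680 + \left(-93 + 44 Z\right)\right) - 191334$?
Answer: $-175591$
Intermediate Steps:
$Z = 49$ ($Z = \left(4 + 3\right) 7 = 7 \cdot 7 = 49$)
$\left(13680 + \left(-93 + 44 Z\right)\right) - 191334 = \left(13680 + \left(-93 + 44 \cdot 49\right)\right) - 191334 = \left(13680 + \left(-93 + 2156\right)\right) - 191334 = \left(13680 + 2063\right) - 191334 = 15743 - 191334 = -175591$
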